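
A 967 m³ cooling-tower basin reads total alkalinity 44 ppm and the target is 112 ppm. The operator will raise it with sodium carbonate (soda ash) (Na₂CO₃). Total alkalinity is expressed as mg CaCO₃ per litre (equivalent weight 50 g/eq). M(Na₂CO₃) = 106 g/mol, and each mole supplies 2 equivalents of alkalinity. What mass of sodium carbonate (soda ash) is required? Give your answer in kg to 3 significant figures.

Volume: 967 m³ = 967,000 L.
Alkalinity to add: (112 − 44) = 68 mg/L as CaCO₃ × 967,000 L = 65,760 g as CaCO₃.
Equivalents: 65,760 g ÷ 50 g/eq = 1315 eq.
Each mole of Na₂CO₃ supplies 2 eq, so 1315 / 2 = 657.6 mol.
Mass: 657.6 mol × 106 g/mol = 69,700 g.

69.7 kg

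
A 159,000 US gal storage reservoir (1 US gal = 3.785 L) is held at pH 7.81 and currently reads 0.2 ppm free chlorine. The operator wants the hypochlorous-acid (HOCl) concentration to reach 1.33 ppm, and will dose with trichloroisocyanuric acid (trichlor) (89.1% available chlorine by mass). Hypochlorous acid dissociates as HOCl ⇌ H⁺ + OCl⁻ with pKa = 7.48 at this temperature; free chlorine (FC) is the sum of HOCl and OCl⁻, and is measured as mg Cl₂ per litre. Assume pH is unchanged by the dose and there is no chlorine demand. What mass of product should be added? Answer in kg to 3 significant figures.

Volume: 159,000 US gal × 3.785 L/gal = 601,815 L.
[OCl⁻]/[HOCl] = 10^(pH − pKa) = 10^(7.81 − 7.48) = 2.138; fraction as HOCl = 1/(1 + 2.138) = 0.3187.
Free chlorine required for 1.33 ppm HOCl: 1.33 / 0.3187 = 4.173 ppm.
FC to add: 4.173 − 0.2 = 3.973 mg/L as Cl₂.
Cl₂ equivalent: 3.973 mg/L × 601,815 L = 2391 g.
Product at 89.1% available Cl: 2391 / 0.891 = 2684 g.

2.68 kg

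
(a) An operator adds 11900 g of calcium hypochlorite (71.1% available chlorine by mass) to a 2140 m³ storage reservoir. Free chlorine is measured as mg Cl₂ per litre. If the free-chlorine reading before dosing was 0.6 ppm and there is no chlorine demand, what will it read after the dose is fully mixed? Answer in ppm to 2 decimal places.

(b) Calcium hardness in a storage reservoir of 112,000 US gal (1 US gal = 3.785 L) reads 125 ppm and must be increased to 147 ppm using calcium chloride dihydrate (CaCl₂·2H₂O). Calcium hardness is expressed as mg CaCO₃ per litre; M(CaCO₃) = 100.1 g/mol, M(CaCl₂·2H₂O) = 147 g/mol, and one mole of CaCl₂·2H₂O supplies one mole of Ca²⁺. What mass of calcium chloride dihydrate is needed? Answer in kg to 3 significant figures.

(a) Volume: 2140 m³ = 2,140,000 L.
(a) Available chlorine delivered: 11,900 g × 0.711 = 8461 g as Cl₂.
(a) Concentration rise: 8461 g / 2,140,000 L = 3.954 mg/L = 3.95 ppm.
(a) Final FC: 0.6 + 3.95 = 4.55 ppm.

(b) Volume: 112,000 US gal × 3.785 L/gal = 423,920 L.
(b) Hardness to add: (147 − 125) = 22 mg/L as CaCO₃ × 423,920 L = 9326 g as CaCO₃.
(b) Moles of Ca²⁺ (1 mol Ca²⁺ ≡ 1 mol CaCO₃): 9326 / 100.1 g/mol = 93.17 mol.
(b) Mass of CaCl₂·2H₂O: 93.17 × 147 = 13,700 g.

(a) 4.55 ppm; (b) 13.7 kg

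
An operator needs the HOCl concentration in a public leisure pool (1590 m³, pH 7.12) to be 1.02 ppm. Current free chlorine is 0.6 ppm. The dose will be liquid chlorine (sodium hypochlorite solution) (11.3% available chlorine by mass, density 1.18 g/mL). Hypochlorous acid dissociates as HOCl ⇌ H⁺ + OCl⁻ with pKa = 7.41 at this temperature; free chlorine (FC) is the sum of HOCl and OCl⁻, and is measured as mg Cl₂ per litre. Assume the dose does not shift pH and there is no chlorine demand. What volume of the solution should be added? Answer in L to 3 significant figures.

11.2 L

Volume: 1590 m³ = 1,590,000 L.
[OCl⁻]/[HOCl] = 10^(pH − pKa) = 10^(7.12 − 7.41) = 0.5129; fraction as HOCl = 1/(1 + 0.5129) = 0.661.
Free chlorine required for 1.02 ppm HOCl: 1.02 / 0.661 = 1.543 ppm.
FC to add: 1.543 − 0.6 = 0.9431 mg/L as Cl₂.
Cl₂ equivalent: 0.9431 mg/L × 1,590,000 L = 1500 g.
Product at 11.3% available Cl: 1500 / 0.113 = 13,270 g.
Volume: 13,270 g ÷ 1.18 g/mL = 11,250 mL.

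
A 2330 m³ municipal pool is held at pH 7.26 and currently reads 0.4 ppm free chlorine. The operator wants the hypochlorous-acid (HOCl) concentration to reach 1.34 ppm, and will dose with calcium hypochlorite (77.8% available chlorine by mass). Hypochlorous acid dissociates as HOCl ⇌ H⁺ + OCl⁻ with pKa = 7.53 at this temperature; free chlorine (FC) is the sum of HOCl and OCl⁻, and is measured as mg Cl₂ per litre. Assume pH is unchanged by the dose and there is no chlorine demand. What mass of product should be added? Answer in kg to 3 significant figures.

4.97 kg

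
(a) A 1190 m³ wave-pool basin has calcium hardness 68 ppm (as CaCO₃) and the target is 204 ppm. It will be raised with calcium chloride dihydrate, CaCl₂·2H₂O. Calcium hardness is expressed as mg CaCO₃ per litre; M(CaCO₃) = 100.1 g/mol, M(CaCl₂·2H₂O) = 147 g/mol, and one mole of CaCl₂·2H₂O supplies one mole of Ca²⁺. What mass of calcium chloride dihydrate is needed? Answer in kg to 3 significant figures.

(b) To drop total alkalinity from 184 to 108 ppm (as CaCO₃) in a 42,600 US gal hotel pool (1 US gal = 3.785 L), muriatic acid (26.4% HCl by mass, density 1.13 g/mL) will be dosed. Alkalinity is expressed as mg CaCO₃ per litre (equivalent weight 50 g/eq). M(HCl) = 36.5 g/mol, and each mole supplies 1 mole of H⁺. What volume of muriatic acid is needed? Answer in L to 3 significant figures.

(a) 238 kg; (b) 30.0 L

(a) Volume: 1190 m³ = 1,190,000 L.
(a) Hardness to add: (204 − 68) = 136 mg/L as CaCO₃ × 1,190,000 L = 161,800 g as CaCO₃.
(a) Moles of Ca²⁺ (1 mol Ca²⁺ ≡ 1 mol CaCO₃): 161,800 / 100.1 g/mol = 1617 mol.
(a) Mass of CaCl₂·2H₂O: 1617 × 147 = 237,700 g.

(b) Volume: 42,600 US gal × 3.785 L/gal = 161,241 L.
(b) Alkalinity to neutralize: (184 − 108) = 76 mg/L as CaCO₃ × 161,241 L = 12,250 g as CaCO₃.
(b) Equivalents of H⁺ required: 12,250 ÷ 50 g/eq = 245.1 eq = 245.1 mol HCl.
(b) Mass of HCl: 245.1 × 36.5 = 8946 g.
(b) Mass of 26.4% solution: 8946 / 0.264 = 33,890 g.
(b) Volume: 33,890 g ÷ 1.13 g/mL = 29,990 mL.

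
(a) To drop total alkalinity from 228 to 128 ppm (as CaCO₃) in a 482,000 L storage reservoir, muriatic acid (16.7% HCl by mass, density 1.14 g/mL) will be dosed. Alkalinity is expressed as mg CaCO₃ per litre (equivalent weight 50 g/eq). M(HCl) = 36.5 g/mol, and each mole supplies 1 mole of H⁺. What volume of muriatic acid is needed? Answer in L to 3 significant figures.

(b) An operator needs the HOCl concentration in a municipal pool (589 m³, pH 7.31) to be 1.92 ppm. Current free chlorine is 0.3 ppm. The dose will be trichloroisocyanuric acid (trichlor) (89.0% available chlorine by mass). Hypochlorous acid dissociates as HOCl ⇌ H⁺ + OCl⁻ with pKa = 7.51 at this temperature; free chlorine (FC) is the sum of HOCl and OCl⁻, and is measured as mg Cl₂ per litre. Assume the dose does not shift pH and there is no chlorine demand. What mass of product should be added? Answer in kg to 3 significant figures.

(a) 185 L; (b) 1.87 kg

(a) Alkalinity to neutralize: (228 − 128) = 100 mg/L as CaCO₃ × 482,000 L = 48,200 g as CaCO₃.
(a) Equivalents of H⁺ required: 48,200 ÷ 50 g/eq = 964 eq = 964 mol HCl.
(a) Mass of HCl: 964 × 36.5 = 35,190 g.
(a) Mass of 16.7% solution: 35,190 / 0.167 = 210,700 g.
(a) Volume: 210,700 g ÷ 1.14 g/mL = 184,800 mL.

(b) Volume: 589 m³ = 589,000 L.
(b) [OCl⁻]/[HOCl] = 10^(pH − pKa) = 10^(7.31 − 7.51) = 0.631; fraction as HOCl = 1/(1 + 0.631) = 0.6131.
(b) Free chlorine required for 1.92 ppm HOCl: 1.92 / 0.6131 = 3.131 ppm.
(b) FC to add: 3.131 − 0.3 = 2.831 mg/L as Cl₂.
(b) Cl₂ equivalent: 2.831 mg/L × 589,000 L = 1668 g.
(b) Product at 89.0% available Cl: 1668 / 0.89 = 1874 g.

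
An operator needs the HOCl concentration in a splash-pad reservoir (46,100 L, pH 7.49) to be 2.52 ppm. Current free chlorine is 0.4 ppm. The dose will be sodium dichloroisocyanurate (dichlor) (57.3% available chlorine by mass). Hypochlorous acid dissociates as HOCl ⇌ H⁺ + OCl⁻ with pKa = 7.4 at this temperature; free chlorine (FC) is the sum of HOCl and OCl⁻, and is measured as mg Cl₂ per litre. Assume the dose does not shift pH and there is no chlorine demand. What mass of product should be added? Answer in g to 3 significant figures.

420 g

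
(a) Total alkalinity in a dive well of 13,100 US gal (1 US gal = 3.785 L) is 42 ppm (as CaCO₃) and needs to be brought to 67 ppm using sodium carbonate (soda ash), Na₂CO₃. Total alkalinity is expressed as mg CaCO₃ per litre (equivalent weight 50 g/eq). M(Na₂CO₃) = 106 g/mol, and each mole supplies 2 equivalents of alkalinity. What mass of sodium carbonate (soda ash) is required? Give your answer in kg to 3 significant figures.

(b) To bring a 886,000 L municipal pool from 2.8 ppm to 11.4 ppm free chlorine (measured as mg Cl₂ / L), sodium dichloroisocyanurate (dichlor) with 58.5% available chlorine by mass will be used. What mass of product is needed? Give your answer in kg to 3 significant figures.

(a) Volume: 13,100 US gal × 3.785 L/gal = 49,584 L.
(a) Alkalinity to add: (67 − 42) = 25 mg/L as CaCO₃ × 49,584 L = 1240 g as CaCO₃.
(a) Equivalents: 1240 g ÷ 50 g/eq = 24.79 eq.
(a) Each mole of Na₂CO₃ supplies 2 eq, so 24.79 / 2 = 12.4 mol.
(a) Mass: 12.4 mol × 106 g/mol = 1314 g.

(b) Chlorine deficit: 11.4 − 2.8 = 8.6 ppm = 8.6 mg/L as Cl₂.
(b) Cl₂ equivalent needed: 8.6 mg/L × 886,000 L = 7,620,000 mg = 7620 g.
(b) Product at 58.5% available chlorine: 7620 / 0.585 = 13,020 g.

(a) 1.31 kg; (b) 13.0 kg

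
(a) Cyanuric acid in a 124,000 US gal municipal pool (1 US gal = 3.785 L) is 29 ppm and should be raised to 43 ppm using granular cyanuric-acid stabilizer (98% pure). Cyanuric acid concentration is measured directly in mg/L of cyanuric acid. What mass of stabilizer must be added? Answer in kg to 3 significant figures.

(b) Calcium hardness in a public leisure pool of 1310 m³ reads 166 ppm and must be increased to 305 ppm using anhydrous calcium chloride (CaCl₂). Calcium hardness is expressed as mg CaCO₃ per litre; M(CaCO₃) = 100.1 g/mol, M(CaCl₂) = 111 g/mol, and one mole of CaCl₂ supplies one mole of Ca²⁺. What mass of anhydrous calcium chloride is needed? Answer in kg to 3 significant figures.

(a) 6.70 kg; (b) 202 kg

(a) Volume: 124,000 US gal × 3.785 L/gal = 469,340 L.
(a) CYA to add: (43 − 29) = 14 mg/L × 469,340 L = 6571 g cyanuric acid.
(a) At 98% purity: 6571 / 0.98 = 6705 g product.

(b) Volume: 1310 m³ = 1,310,000 L.
(b) Hardness to add: (305 − 166) = 139 mg/L as CaCO₃ × 1,310,000 L = 182,100 g as CaCO₃.
(b) Moles of Ca²⁺ (1 mol Ca²⁺ ≡ 1 mol CaCO₃): 182,100 / 100.1 g/mol = 1819 mol.
(b) Mass of CaCl₂: 1819 × 111 = 201,900 g.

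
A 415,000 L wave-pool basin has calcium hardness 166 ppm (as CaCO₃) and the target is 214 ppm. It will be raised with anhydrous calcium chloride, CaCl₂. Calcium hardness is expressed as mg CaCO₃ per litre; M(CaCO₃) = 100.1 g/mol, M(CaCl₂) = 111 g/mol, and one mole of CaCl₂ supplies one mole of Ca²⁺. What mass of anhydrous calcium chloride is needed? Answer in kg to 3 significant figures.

Hardness to add: (214 − 166) = 48 mg/L as CaCO₃ × 415,000 L = 19,920 g as CaCO₃.
Moles of Ca²⁺ (1 mol Ca²⁺ ≡ 1 mol CaCO₃): 19,920 / 100.1 g/mol = 199 mol.
Mass of CaCl₂: 199 × 111 = 22,090 g.

22.1 kg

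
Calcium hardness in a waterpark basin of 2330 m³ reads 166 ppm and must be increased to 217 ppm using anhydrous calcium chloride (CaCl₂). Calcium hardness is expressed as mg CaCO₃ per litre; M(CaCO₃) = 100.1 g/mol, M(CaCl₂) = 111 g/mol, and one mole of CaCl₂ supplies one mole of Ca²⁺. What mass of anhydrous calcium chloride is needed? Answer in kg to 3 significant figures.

132 kg

Volume: 2330 m³ = 2,330,000 L.
Hardness to add: (217 − 166) = 51 mg/L as CaCO₃ × 2,330,000 L = 118,800 g as CaCO₃.
Moles of Ca²⁺ (1 mol Ca²⁺ ≡ 1 mol CaCO₃): 118,800 / 100.1 g/mol = 1187 mol.
Mass of CaCl₂: 1187 × 111 = 131,800 g.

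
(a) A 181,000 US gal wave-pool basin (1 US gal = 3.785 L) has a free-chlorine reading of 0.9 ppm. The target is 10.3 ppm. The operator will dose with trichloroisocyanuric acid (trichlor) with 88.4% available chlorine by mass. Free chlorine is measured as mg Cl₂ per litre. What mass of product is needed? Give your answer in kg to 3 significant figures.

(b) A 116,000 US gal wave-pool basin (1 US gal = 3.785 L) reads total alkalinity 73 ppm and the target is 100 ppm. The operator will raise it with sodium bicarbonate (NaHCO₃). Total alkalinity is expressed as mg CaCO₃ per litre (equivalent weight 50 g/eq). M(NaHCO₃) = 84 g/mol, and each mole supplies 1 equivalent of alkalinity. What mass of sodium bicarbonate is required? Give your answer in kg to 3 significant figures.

(a) Volume: 181,000 US gal × 3.785 L/gal = 685,085 L.
(a) Chlorine deficit: 10.3 − 0.9 = 9.4 ppm = 9.4 mg/L as Cl₂.
(a) Cl₂ equivalent needed: 9.4 mg/L × 685,085 L = 6,440,000 mg = 6440 g.
(a) Product at 88.4% available chlorine: 6440 / 0.884 = 7285 g.

(b) Volume: 116,000 US gal × 3.785 L/gal = 439,060 L.
(b) Alkalinity to add: (100 − 73) = 27 mg/L as CaCO₃ × 439,060 L = 11,850 g as CaCO₃.
(b) Equivalents: 11,850 g ÷ 50 g/eq = 237.1 eq.
(b) NaHCO₃ supplies 1 eq per mole → 237.1 mol.
(b) Mass: 237.1 mol × 84 g/mol = 19,920 g.

(a) 7.28 kg; (b) 19.9 kg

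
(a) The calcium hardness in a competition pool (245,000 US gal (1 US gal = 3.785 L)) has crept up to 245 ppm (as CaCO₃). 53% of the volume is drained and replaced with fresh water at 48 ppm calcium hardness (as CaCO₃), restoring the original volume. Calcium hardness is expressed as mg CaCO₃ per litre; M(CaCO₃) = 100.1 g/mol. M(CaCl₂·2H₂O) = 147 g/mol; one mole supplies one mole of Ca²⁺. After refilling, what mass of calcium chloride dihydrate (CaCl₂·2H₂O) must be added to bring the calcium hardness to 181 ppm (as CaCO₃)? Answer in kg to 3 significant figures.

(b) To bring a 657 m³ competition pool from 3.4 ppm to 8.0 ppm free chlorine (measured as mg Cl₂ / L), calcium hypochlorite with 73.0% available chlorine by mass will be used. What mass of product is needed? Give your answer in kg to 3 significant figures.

(a) 55.0 kg; (b) 4.14 kg

(a) Volume: 245,000 US gal × 3.785 L/gal = 927,325 L.
(a) After draining 53% and refilling: 245 × 0.47 + 48 × 0.53 = 140.59 ppm.
(a) Deficit to target: 181 − 140.59 = 40.41 mg/L.
(a) As CaCO₃: 40.41 mg/L × 927,325 L = 37,470 g; ÷ 100.1 = 374.4 mol Ca²⁺.
(a) Mass: 374.4 × 147 = 55,030 g.

(b) Volume: 657 m³ = 657,000 L.
(b) Chlorine deficit: 8.0 − 3.4 = 4.6 ppm = 4.6 mg/L as Cl₂.
(b) Cl₂ equivalent needed: 4.6 mg/L × 657,000 L = 3,022,000 mg = 3022 g.
(b) Product at 73.0% available chlorine: 3022 / 0.73 = 4140 g.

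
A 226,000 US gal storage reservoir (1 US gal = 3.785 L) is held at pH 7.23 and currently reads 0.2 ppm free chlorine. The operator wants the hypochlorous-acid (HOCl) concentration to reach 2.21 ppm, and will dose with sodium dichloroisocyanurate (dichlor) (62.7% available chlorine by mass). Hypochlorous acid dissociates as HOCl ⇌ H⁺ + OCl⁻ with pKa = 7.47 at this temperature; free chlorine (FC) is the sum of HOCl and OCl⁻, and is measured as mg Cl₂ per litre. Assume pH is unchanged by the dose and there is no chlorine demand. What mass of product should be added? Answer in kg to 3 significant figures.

4.48 kg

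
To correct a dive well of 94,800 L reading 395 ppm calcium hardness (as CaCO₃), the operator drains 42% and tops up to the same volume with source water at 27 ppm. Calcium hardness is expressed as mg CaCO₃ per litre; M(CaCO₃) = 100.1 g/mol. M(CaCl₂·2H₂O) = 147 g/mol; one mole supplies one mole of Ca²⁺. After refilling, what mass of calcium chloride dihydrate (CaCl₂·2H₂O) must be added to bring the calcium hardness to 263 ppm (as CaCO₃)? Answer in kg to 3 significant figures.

After draining 42% and refilling: 395 × 0.58 + 27 × 0.42 = 240.44 ppm.
Deficit to target: 263 − 240.44 = 22.56 mg/L.
As CaCO₃: 22.56 mg/L × 94,800 L = 2139 g; ÷ 100.1 = 21.37 mol Ca²⁺.
Mass: 21.37 × 147 = 3141 g.

3.14 kg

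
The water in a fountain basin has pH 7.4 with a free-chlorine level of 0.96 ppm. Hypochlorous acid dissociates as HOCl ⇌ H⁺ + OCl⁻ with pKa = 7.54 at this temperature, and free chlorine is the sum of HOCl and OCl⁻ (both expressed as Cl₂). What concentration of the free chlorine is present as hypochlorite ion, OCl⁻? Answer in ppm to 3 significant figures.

[OCl⁻]/[HOCl] = 10^(pH − pKa) = 10^(7.4 − 7.54) = 10^-0.14 = 0.7244.
Fraction as HOCl = 1 / (1 + 0.7244) = 0.5799.
OCl⁻ = (1 − 0.5799) × 0.96 ppm = 0.4033 ppm.

0.403 ppm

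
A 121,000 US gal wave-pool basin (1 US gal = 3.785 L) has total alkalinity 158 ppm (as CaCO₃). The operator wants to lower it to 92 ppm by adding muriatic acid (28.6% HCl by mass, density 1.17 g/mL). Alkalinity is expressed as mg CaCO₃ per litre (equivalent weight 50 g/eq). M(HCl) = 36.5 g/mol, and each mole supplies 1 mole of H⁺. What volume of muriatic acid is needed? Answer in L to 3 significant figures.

65.9 L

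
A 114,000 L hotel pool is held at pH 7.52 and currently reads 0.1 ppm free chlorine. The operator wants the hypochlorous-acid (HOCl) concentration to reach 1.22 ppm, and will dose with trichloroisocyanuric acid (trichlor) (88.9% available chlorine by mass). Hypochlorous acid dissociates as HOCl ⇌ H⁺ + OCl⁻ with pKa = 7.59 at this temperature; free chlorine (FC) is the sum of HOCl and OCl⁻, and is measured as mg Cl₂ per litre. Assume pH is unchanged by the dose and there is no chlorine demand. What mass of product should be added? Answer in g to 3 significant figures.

[OCl⁻]/[HOCl] = 10^(pH − pKa) = 10^(7.52 − 7.59) = 0.8511; fraction as HOCl = 1/(1 + 0.8511) = 0.5402.
Free chlorine required for 1.22 ppm HOCl: 1.22 / 0.5402 = 2.258 ppm.
FC to add: 2.258 − 0.1 = 2.158 mg/L as Cl₂.
Cl₂ equivalent: 2.158 mg/L × 114,000 L = 246.1 g.
Product at 88.9% available Cl: 246.1 / 0.889 = 276.8 g.

277 g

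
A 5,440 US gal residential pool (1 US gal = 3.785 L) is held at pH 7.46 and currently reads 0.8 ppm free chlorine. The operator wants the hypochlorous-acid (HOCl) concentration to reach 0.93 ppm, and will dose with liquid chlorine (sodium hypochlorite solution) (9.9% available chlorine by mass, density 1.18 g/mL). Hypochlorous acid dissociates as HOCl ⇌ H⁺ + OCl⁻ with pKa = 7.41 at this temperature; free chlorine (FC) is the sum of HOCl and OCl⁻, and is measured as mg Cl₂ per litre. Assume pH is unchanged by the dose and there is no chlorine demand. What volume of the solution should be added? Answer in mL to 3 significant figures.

Volume: 5,440 US gal × 3.785 L/gal = 20,590 L.
[OCl⁻]/[HOCl] = 10^(pH − pKa) = 10^(7.46 − 7.41) = 1.122; fraction as HOCl = 1/(1 + 1.122) = 0.4712.
Free chlorine required for 0.93 ppm HOCl: 0.93 / 0.4712 = 1.973 ppm.
FC to add: 1.973 − 0.8 = 1.173 mg/L as Cl₂.
Cl₂ equivalent: 1.173 mg/L × 20,590 L = 24.16 g.
Product at 9.9% available Cl: 24.16 / 0.099 = 244.1 g.
Volume: 244.1 g ÷ 1.18 g/mL = 206.8 mL.

207 mL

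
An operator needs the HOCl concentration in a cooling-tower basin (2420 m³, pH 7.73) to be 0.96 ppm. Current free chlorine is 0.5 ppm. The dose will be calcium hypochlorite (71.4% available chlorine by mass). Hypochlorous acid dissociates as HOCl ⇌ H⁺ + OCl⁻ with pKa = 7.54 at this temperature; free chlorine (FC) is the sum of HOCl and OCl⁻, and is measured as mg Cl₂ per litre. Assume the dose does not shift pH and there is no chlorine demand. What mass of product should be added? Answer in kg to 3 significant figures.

6.60 kg

Volume: 2420 m³ = 2,420,000 L.
[OCl⁻]/[HOCl] = 10^(pH − pKa) = 10^(7.73 − 7.54) = 1.549; fraction as HOCl = 1/(1 + 1.549) = 0.3923.
Free chlorine required for 0.96 ppm HOCl: 0.96 / 0.3923 = 2.447 ppm.
FC to add: 2.447 − 0.5 = 1.947 mg/L as Cl₂.
Cl₂ equivalent: 1.947 mg/L × 2,420,000 L = 4711 g.
Product at 71.4% available Cl: 4711 / 0.714 = 6599 g.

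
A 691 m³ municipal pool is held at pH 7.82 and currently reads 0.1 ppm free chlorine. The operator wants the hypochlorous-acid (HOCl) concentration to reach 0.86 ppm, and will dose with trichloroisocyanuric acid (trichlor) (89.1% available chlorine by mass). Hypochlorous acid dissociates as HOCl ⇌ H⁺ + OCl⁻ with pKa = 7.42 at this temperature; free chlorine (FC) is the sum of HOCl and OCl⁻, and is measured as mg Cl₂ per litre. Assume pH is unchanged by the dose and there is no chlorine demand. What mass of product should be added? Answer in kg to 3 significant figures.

Volume: 691 m³ = 691,000 L.
[OCl⁻]/[HOCl] = 10^(pH − pKa) = 10^(7.82 − 7.42) = 2.512; fraction as HOCl = 1/(1 + 2.512) = 0.2847.
Free chlorine required for 0.86 ppm HOCl: 0.86 / 0.2847 = 3.02 ppm.
FC to add: 3.02 − 0.1 = 2.92 mg/L as Cl₂.
Cl₂ equivalent: 2.92 mg/L × 691,000 L = 2018 g.
Product at 89.1% available Cl: 2018 / 0.891 = 2265 g.

2.26 kg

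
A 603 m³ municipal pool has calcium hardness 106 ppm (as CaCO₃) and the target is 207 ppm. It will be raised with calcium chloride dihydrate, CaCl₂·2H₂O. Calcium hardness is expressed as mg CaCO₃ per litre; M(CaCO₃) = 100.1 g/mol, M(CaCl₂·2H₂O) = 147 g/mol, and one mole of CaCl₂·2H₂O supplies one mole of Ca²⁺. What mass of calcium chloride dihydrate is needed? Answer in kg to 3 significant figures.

89.4 kg

Volume: 603 m³ = 603,000 L.
Hardness to add: (207 − 106) = 101 mg/L as CaCO₃ × 603,000 L = 60,900 g as CaCO₃.
Moles of Ca²⁺ (1 mol Ca²⁺ ≡ 1 mol CaCO₃): 60,900 / 100.1 g/mol = 608.4 mol.
Mass of CaCl₂·2H₂O: 608.4 × 147 = 89,440 g.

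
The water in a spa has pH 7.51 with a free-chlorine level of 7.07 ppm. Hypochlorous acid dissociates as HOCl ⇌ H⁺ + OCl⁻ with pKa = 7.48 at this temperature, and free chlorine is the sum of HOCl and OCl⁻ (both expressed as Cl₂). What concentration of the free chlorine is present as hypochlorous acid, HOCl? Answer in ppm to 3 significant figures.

[OCl⁻]/[HOCl] = 10^(pH − pKa) = 10^(7.51 − 7.48) = 10^0.03 = 1.072.
Fraction as HOCl = 1 / (1 + 1.072) = 0.4827.
HOCl = 0.4827 × 7.07 ppm = 3.413 ppm.

3.41 ppm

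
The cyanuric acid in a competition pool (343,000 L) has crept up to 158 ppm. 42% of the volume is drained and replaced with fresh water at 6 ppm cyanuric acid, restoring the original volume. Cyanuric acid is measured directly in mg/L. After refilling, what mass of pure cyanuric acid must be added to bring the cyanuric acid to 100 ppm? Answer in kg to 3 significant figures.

2.00 kg

After draining 42% and refilling: 158 × 0.58 + 6 × 0.42 = 94.16 ppm.
Deficit to target: 100 − 94.16 = 5.84 mg/L.
Mass: 5.84 mg/L × 343,000 L = 2003 g cyanuric acid.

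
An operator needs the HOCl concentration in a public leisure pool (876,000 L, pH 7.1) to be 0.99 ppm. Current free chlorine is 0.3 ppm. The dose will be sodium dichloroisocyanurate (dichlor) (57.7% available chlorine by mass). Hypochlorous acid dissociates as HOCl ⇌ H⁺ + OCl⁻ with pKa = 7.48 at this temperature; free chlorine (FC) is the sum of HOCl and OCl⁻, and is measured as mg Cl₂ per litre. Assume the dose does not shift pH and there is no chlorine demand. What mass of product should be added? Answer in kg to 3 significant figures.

1.67 kg

[OCl⁻]/[HOCl] = 10^(pH − pKa) = 10^(7.1 − 7.48) = 0.4169; fraction as HOCl = 1/(1 + 0.4169) = 0.7058.
Free chlorine required for 0.99 ppm HOCl: 0.99 / 0.7058 = 1.403 ppm.
FC to add: 1.403 − 0.3 = 1.103 mg/L as Cl₂.
Cl₂ equivalent: 1.103 mg/L × 876,000 L = 966 g.
Product at 57.7% available Cl: 966 / 0.577 = 1674 g.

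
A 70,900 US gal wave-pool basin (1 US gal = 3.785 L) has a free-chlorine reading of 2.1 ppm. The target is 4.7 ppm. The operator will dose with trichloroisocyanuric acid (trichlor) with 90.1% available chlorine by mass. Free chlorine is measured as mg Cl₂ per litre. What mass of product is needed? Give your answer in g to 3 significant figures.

Volume: 70,900 US gal × 3.785 L/gal = 268,356 L.
Chlorine deficit: 4.7 − 2.1 = 2.6 ppm = 2.6 mg/L as Cl₂.
Cl₂ equivalent needed: 2.6 mg/L × 268,356 L = 697,700 mg = 697.7 g.
Product at 90.1% available chlorine: 697.7 / 0.901 = 774.4 g.

774 g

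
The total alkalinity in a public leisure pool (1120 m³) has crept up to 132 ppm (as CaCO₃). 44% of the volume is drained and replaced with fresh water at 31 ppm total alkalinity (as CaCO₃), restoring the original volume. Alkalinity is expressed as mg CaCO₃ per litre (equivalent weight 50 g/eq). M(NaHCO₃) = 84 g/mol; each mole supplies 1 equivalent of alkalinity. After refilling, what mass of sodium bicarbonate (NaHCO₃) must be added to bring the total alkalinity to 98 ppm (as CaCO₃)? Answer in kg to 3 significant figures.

19.6 kg

Volume: 1120 m³ = 1,120,000 L.
After draining 44% and refilling: 132 × 0.56 + 31 × 0.44 = 87.56 ppm.
Deficit to target: 98 − 87.56 = 10.44 mg/L.
As CaCO₃: 10.44 mg/L × 1,120,000 L = 11,690 g; ÷ 50 g/eq ÷ 1 = 233.9 mol NaHCO₃.
Mass: 233.9 × 84 = 19,640 g.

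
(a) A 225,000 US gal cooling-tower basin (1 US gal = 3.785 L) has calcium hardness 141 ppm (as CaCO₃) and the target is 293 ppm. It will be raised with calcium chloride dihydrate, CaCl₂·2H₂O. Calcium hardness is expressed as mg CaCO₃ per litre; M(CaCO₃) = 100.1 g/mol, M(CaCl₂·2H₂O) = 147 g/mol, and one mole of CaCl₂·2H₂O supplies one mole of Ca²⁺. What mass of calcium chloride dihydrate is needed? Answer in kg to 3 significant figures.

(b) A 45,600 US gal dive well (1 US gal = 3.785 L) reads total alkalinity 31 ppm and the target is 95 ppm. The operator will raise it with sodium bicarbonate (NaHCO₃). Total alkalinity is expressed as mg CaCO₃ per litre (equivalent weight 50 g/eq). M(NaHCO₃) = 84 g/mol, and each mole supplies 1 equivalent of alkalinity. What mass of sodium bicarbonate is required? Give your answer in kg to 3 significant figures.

(a) Volume: 225,000 US gal × 3.785 L/gal = 851,625 L.
(a) Hardness to add: (293 − 141) = 152 mg/L as CaCO₃ × 851,625 L = 129,400 g as CaCO₃.
(a) Moles of Ca²⁺ (1 mol Ca²⁺ ≡ 1 mol CaCO₃): 129,400 / 100.1 g/mol = 1293 mol.
(a) Mass of CaCl₂·2H₂O: 1293 × 147 = 190,100 g.

(b) Volume: 45,600 US gal × 3.785 L/gal = 172,596 L.
(b) Alkalinity to add: (95 − 31) = 64 mg/L as CaCO₃ × 172,596 L = 11,050 g as CaCO₃.
(b) Equivalents: 11,050 g ÷ 50 g/eq = 220.9 eq.
(b) NaHCO₃ supplies 1 eq per mole → 220.9 mol.
(b) Mass: 220.9 mol × 84 g/mol = 18,560 g.

(a) 190 kg; (b) 18.6 kg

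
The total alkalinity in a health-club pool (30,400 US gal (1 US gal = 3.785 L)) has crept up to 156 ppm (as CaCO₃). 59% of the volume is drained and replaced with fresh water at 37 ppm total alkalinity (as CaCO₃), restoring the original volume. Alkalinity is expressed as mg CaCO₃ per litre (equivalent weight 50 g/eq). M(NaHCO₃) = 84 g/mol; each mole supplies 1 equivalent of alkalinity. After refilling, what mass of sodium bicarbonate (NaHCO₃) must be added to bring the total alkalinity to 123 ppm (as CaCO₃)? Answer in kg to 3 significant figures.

Volume: 30,400 US gal × 3.785 L/gal = 115,064 L.
After draining 59% and refilling: 156 × 0.41 + 37 × 0.59 = 85.79 ppm.
Deficit to target: 123 − 85.79 = 37.21 mg/L.
As CaCO₃: 37.21 mg/L × 115,064 L = 4282 g; ÷ 50 g/eq ÷ 1 = 85.63 mol NaHCO₃.
Mass: 85.63 × 84 = 7193 g.

7.19 kg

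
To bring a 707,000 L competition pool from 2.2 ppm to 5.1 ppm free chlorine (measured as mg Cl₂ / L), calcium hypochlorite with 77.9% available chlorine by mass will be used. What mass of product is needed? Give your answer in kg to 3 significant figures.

2.63 kg

Chlorine deficit: 5.1 − 2.2 = 2.9 ppm = 2.9 mg/L as Cl₂.
Cl₂ equivalent needed: 2.9 mg/L × 707,000 L = 2,050,000 mg = 2050 g.
Product at 77.9% available chlorine: 2050 / 0.779 = 2632 g.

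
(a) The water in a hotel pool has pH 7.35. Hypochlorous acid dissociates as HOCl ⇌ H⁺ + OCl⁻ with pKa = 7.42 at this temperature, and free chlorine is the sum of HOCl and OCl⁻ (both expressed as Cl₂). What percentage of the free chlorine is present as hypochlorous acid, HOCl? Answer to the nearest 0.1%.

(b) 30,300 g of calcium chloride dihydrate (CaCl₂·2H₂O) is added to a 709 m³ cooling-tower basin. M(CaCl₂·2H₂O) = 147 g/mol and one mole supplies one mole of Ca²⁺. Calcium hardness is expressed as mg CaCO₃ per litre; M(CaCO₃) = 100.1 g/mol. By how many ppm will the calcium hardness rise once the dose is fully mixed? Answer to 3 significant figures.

(a) [OCl⁻]/[HOCl] = 10^(pH − pKa) = 10^(7.35 − 7.42) = 10^-0.07 = 0.8511.
(a) Fraction as HOCl = 1 / (1 + 0.8511) = 0.5402.

(b) Volume: 709 m³ = 709,000 L.
(b) Moles of Ca²⁺: 30,300 g ÷ 147 g/mol = 206.1 mol.
(b) As CaCO₃: 206.1 mol × 100.1 g/mol = 20,630 g.
(b) Rise: 20,630 g / 709,000 L × 1000 = 29.1 mg/L.

(a) 54.0%; (b) 29.1 ppm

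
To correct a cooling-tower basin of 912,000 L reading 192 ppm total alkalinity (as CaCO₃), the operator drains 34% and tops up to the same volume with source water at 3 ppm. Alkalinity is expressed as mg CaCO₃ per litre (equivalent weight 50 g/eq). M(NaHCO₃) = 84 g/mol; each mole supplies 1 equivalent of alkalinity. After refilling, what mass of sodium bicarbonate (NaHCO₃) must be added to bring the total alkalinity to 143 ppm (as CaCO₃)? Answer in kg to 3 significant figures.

After draining 34% and refilling: 192 × 0.66 + 3 × 0.34 = 127.74 ppm.
Deficit to target: 143 − 127.74 = 15.26 mg/L.
As CaCO₃: 15.26 mg/L × 912,000 L = 13,920 g; ÷ 50 g/eq ÷ 1 = 278.3 mol NaHCO₃.
Mass: 278.3 × 84 = 23,380 g.

23.4 kg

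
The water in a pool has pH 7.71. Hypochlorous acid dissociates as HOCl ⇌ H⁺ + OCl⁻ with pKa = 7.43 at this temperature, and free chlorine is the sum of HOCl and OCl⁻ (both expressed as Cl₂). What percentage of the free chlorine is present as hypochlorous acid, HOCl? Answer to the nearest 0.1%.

34.4%

[OCl⁻]/[HOCl] = 10^(pH − pKa) = 10^(7.71 − 7.43) = 10^0.28 = 1.905.
Fraction as HOCl = 1 / (1 + 1.905) = 0.3442.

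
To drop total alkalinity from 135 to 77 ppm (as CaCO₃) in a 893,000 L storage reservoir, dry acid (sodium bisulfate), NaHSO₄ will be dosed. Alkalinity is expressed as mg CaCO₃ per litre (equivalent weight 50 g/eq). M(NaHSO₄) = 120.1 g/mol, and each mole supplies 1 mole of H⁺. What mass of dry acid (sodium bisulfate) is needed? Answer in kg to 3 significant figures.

Alkalinity to neutralize: (135 − 77) = 58 mg/L as CaCO₃ × 893,000 L = 51,790 g as CaCO₃.
Equivalents of H⁺ required: 51,790 ÷ 50 g/eq = 1036 eq = 1036 mol NaHSO₄.
Mass of NaHSO₄: 1036 × 120.1 = 124,400 g.

124 kg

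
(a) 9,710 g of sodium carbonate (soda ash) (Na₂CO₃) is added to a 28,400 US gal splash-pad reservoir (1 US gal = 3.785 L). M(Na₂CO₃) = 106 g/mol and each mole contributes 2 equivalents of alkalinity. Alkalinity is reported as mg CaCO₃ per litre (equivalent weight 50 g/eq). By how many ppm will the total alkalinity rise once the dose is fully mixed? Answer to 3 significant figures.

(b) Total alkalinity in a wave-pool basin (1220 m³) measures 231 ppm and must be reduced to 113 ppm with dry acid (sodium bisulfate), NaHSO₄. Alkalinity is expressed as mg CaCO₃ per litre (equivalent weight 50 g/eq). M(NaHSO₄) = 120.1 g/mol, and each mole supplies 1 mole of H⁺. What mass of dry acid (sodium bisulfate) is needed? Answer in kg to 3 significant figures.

(a) 85.2 ppm; (b) 346 kg

(a) Volume: 28,400 US gal × 3.785 L/gal = 107,494 L.
(a) Moles of Na₂CO₃: 9,710 g ÷ 106 g/mol = 91.6 mol → 183.2 eq of alkalinity.
(a) As CaCO₃: 183.2 eq × 50 g/eq = 9160 g.
(a) Rise: 9160 g / 107,494 L × 1000 = 85.22 mg/L.

(b) Volume: 1220 m³ = 1,220,000 L.
(b) Alkalinity to neutralize: (231 − 113) = 118 mg/L as CaCO₃ × 1,220,000 L = 144,000 g as CaCO₃.
(b) Equivalents of H⁺ required: 144,000 ÷ 50 g/eq = 2879 eq = 2879 mol NaHSO₄.
(b) Mass of NaHSO₄: 2879 × 120.1 = 345,800 g.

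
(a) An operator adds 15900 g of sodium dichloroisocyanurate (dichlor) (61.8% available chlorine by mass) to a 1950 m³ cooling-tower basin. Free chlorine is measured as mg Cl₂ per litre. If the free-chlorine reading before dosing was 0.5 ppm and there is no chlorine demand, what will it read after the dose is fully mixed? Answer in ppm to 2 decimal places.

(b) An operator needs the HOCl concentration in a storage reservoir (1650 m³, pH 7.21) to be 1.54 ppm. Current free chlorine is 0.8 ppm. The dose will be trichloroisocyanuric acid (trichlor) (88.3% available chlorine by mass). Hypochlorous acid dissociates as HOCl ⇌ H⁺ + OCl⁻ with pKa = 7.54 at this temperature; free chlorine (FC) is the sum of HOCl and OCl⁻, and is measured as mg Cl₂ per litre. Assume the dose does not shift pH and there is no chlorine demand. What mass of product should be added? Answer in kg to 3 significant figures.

(a) Volume: 1950 m³ = 1,950,000 L.
(a) Available chlorine delivered: 15,900 g × 0.618 = 9826 g as Cl₂.
(a) Concentration rise: 9826 g / 1,950,000 L = 5.039 mg/L = 5.04 ppm.
(a) Final FC: 0.5 + 5.04 = 5.54 ppm.

(b) Volume: 1650 m³ = 1,650,000 L.
(b) [OCl⁻]/[HOCl] = 10^(pH − pKa) = 10^(7.21 − 7.54) = 0.4677; fraction as HOCl = 1/(1 + 0.4677) = 0.6813.
(b) Free chlorine required for 1.54 ppm HOCl: 1.54 / 0.6813 = 2.26 ppm.
(b) FC to add: 2.26 − 0.8 = 1.46 mg/L as Cl₂.
(b) Cl₂ equivalent: 1.46 mg/L × 1,650,000 L = 2410 g.
(b) Product at 88.3% available Cl: 2410 / 0.883 = 2729 g.

(a) 5.54 ppm; (b) 2.73 kg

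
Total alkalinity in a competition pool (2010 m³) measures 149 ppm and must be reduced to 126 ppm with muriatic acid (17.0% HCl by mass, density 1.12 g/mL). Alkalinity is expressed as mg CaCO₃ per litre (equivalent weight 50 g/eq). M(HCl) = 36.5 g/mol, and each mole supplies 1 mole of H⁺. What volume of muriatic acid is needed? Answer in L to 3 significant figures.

Volume: 2010 m³ = 2,010,000 L.
Alkalinity to neutralize: (149 − 126) = 23 mg/L as CaCO₃ × 2,010,000 L = 46,230 g as CaCO₃.
Equivalents of H⁺ required: 46,230 ÷ 50 g/eq = 924.6 eq = 924.6 mol HCl.
Mass of HCl: 924.6 × 36.5 = 33,750 g.
Mass of 17.0% solution: 33,750 / 0.17 = 198,500 g.
Volume: 198,500 g ÷ 1.12 g/mL = 177,200 mL.

177 L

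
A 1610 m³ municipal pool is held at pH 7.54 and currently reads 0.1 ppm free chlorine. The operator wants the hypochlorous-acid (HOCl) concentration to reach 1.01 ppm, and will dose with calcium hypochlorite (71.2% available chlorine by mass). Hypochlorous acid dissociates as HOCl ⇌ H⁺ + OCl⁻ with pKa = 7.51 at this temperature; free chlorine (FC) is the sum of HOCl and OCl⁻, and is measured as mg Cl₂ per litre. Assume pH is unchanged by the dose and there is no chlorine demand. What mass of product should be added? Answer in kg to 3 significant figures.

4.50 kg

Volume: 1610 m³ = 1,610,000 L.
[OCl⁻]/[HOCl] = 10^(pH − pKa) = 10^(7.54 − 7.51) = 1.072; fraction as HOCl = 1/(1 + 1.072) = 0.4827.
Free chlorine required for 1.01 ppm HOCl: 1.01 / 0.4827 = 2.092 ppm.
FC to add: 2.092 − 0.1 = 1.992 mg/L as Cl₂.
Cl₂ equivalent: 1.992 mg/L × 1,610,000 L = 3207 g.
Product at 71.2% available Cl: 3207 / 0.712 = 4505 g.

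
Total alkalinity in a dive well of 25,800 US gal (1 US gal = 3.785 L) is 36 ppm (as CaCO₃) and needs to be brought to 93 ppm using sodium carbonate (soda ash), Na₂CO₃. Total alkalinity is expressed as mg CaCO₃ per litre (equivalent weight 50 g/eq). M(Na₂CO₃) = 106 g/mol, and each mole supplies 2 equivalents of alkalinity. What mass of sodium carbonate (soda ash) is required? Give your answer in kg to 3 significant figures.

5.90 kg

Volume: 25,800 US gal × 3.785 L/gal = 97,653 L.
Alkalinity to add: (93 − 36) = 57 mg/L as CaCO₃ × 97,653 L = 5566 g as CaCO₃.
Equivalents: 5566 g ÷ 50 g/eq = 111.3 eq.
Each mole of Na₂CO₃ supplies 2 eq, so 111.3 / 2 = 55.66 mol.
Mass: 55.66 mol × 106 g/mol = 5900 g.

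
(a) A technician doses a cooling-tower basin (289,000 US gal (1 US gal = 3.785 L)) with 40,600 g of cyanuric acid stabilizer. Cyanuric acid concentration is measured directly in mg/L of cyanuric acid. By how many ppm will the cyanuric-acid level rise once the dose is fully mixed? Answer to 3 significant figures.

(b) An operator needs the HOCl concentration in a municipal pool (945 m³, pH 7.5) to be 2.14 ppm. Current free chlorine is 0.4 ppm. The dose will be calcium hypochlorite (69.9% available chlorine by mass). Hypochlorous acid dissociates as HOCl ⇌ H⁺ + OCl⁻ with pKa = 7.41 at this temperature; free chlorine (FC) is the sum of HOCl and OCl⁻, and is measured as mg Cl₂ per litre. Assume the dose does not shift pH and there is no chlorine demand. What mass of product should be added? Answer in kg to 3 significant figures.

(a) 37.1 ppm; (b) 5.91 kg

(a) Volume: 289,000 US gal × 3.785 L/gal = 1,093,865 L.
(a) Rise: 40,600 g / 1,093,865 L × 1000 = 37.12 mg/L.

(b) Volume: 945 m³ = 945,000 L.
(b) [OCl⁻]/[HOCl] = 10^(pH − pKa) = 10^(7.5 − 7.41) = 1.23; fraction as HOCl = 1/(1 + 1.23) = 0.4484.
(b) Free chlorine required for 2.14 ppm HOCl: 2.14 / 0.4484 = 4.773 ppm.
(b) FC to add: 4.773 − 0.4 = 4.373 mg/L as Cl₂.
(b) Cl₂ equivalent: 4.373 mg/L × 945,000 L = 4132 g.
(b) Product at 69.9% available Cl: 4132 / 0.699 = 5912 g.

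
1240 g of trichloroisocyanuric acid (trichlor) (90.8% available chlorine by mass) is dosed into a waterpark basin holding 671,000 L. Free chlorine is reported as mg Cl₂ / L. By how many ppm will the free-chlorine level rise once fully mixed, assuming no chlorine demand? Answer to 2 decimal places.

Available chlorine delivered: 1240 g × 0.908 = 1126 g as Cl₂.
Concentration rise: 1126 g / 671,000 L = 1.678 mg/L = 1.68 ppm.

1.68 ppm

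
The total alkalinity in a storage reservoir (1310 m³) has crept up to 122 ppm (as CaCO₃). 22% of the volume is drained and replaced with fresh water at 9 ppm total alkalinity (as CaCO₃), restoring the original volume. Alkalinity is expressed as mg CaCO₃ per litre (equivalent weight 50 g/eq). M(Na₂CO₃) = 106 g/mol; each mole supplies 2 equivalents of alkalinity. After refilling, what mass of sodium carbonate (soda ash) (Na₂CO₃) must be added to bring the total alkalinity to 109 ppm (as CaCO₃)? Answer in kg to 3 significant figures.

Volume: 1310 m³ = 1,310,000 L.
After draining 22% and refilling: 122 × 0.78 + 9 × 0.22 = 97.14 ppm.
Deficit to target: 109 − 97.14 = 11.86 mg/L.
As CaCO₃: 11.86 mg/L × 1,310,000 L = 15,540 g; ÷ 50 g/eq ÷ 2 = 155.4 mol Na₂CO₃.
Mass: 155.4 × 106 = 16,470 g.

16.5 kg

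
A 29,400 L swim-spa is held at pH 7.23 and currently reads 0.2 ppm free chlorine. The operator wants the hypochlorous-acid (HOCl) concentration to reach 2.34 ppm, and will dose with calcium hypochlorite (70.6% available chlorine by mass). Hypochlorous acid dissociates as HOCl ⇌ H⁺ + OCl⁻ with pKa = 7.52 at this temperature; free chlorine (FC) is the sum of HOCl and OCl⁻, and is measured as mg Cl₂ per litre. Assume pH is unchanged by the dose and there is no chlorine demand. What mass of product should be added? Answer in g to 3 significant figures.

139 g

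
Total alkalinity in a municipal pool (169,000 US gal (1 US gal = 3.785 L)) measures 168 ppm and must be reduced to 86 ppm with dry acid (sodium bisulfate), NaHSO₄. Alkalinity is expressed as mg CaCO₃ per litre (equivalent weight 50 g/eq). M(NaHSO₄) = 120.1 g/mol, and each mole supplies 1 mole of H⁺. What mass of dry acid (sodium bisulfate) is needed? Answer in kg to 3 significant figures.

126 kg

Volume: 169,000 US gal × 3.785 L/gal = 639,665 L.
Alkalinity to neutralize: (168 − 86) = 82 mg/L as CaCO₃ × 639,665 L = 52,450 g as CaCO₃.
Equivalents of H⁺ required: 52,450 ÷ 50 g/eq = 1049 eq = 1049 mol NaHSO₄.
Mass of NaHSO₄: 1049 × 120.1 = 126,000 g.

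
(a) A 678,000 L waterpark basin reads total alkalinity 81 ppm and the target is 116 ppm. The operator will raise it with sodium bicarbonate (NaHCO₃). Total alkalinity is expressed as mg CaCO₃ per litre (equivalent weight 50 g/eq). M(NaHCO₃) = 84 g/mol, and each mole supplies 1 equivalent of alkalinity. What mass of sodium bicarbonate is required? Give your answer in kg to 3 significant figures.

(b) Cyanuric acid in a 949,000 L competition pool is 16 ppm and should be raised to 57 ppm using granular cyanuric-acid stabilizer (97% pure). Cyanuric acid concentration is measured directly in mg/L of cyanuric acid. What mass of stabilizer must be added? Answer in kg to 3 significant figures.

(a) 39.9 kg; (b) 40.1 kg

(a) Alkalinity to add: (116 − 81) = 35 mg/L as CaCO₃ × 678,000 L = 23,730 g as CaCO₃.
(a) Equivalents: 23,730 g ÷ 50 g/eq = 474.6 eq.
(a) NaHCO₃ supplies 1 eq per mole → 474.6 mol.
(a) Mass: 474.6 mol × 84 g/mol = 39,870 g.

(b) CYA to add: (57 − 16) = 41 mg/L × 949,000 L = 38,910 g cyanuric acid.
(b) At 97% purity: 38,910 / 0.97 = 40,110 g product.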